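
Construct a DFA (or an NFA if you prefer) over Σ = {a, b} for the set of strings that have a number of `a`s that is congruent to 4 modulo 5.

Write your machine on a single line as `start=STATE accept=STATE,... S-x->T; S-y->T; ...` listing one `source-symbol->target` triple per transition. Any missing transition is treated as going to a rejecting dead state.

The only thing that matters is how many `a`s have appeared, reduced mod 5. Use one state per residue: q0 for 0, …, q4 for 4. Reading `a` moves to the next residue; anything else stays put. q4 is accepting.
5 states suffice.
        a   b  
>  q0   q1  q0 
   q1   q2  q1 
   q2   q3  q2 
   q3   q4  q3 
 * q4   q0  q4 
(> = start, * = accepting)

start=q0; accept=q4; q0-a->q1; q0-b->q0; q1-a->q2; q1-b->q1; q2-a->q3; q2-b->q2; q3-a->q4; q3-b->q3; q4-a->q0; q4-b->q4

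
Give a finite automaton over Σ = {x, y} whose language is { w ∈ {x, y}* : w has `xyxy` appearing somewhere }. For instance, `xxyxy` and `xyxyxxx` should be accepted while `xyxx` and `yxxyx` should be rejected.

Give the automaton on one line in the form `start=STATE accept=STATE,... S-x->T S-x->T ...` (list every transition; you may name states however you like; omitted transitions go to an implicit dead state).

start=s0 accept=s4 s0-x->s1 s0-y->s0 s1-x->s1 s1-y->s2 s2-x->s3 s2-y->s0 s3-x->s1 s3-y->s4 s4-x->s4 s4-y->s4

Track how much of `xyxy` has been matched so far: state s0 is no progress, s4 is the absorbing accept state reached once `xyxy` has occurred. Intermediate states record partial matches; on a mismatch, fall back to the longest reusable overlap.
A 5-state machine:
        x   y  
>  s0   s1  s0 
   s1   s1  s2 
   s2   s3  s0 
   s3   s1  s4 
 * s4   s4  s4 
(> = start, * = accepting)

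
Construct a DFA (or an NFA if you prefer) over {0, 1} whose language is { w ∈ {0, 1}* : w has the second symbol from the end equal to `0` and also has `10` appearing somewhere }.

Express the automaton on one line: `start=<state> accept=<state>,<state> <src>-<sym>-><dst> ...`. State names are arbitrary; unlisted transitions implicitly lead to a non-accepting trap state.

start=A accept=D,E A-0->A A-1->B B-0->C B-1->B C-0->D C-1->E D-0->D D-1->E E-0->C E-1->B

Build one automaton per condition and run them in lockstep. The first has 7 states tracking the last 2 symbols read; the second has 3 states tracking whether and how much of `10` has been seen. A product state is a pair (one from each), accepting exactly when both do. Equivalent product states are then merged.
       0  1 
>  A   A  B 
   B   C  B 
   C   D  E 
 * D   D  E 
 * E   C  B 
(> = start, * = accepting)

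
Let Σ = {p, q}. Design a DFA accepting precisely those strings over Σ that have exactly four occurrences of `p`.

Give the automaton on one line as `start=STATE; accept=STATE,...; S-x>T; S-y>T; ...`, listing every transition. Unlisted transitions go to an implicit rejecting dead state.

Count `p`s, saturating at 5: states A through E mean 0 through 4 `p`s seen; F means more than 4. Each `p` increments (capped at F); other symbols loop. Accept from {E}.
       p  q 
>  A   B  A 
   B   C  B 
   C   D  C 
   D   E  D 
 * E   F  E 
   F   F  F 
(> = start, * = accepting)

start=A; accept=E; A-p>B; A-q>A; B-p>C; B-q>B; C-p>D; C-q>C; D-p>E; D-q>D; E-p>F; E-q>E; F-p>F; F-q>F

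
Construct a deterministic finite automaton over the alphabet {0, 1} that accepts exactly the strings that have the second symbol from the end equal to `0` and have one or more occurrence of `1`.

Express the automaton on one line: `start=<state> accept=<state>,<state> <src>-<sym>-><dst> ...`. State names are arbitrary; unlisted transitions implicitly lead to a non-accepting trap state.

start=S0 accept=S3,S5 S0-0->S1 S0-1->S2 S1-0->S1 S1-1->S3 S2-0->S4 S2-1->S2 S3-0->S4 S3-1->S2 S4-0->S5 S4-1->S3 S5-0->S5 S5-1->S3

Handle the two conditions separately and then intersect. One (7 states) tracks the last 2 symbols read; the other (3 states) tracks the count of `1`s, saturating at 2. Each combined state is a pair, one component from each; accept when both components accept. Equivalent product states are then merged.
A 6-state machine:
        0   1  
>  S0   S1  S2 
   S1   S1  S3 
   S2   S4  S2 
 * S3   S4  S2 
   S4   S5  S3 
 * S5   S5  S3 
(> = start, * = accepting)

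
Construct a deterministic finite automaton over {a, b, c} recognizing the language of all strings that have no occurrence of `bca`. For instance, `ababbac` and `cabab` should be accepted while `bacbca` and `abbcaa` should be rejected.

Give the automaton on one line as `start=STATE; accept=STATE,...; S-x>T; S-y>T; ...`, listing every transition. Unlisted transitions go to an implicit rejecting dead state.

start=s0; accept=s0,s1,s2; s0-a>s0; s0-b>s1; s0-c>s0; s1-a>s0; s1-b>s1; s1-c>s2; s2-a>s3; s2-b>s1; s2-c>s0; s3-a>s3; s3-b>s3; s3-c>s3

Track partial matches of the forbidden pattern `bca`. State s3 is a dead state reached once `bca` has occurred; every other state accepts. s0 means no part of `bca` is currently matched.
A 4-state machine:
        a   b   c  
>* s0   s0  s1  s0 
 * s1   s0  s1  s2 
 * s2   s3  s1  s0 
   s3   s3  s3  s3 
(> = start, * = accepting)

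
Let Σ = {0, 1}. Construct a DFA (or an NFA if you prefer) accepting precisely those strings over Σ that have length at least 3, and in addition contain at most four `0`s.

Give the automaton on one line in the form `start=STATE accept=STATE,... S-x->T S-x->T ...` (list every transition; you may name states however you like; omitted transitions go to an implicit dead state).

start=q0 accept=q6,q7,q8,q9,q10 q0-0->q1 q0-1->q2 q1-0->q3 q1-1->q4 q2-0->q4 q2-1->q5 q3-0->q6 q3-1->q7 q4-0->q7 q4-1->q8 q5-0->q8 q5-1->q9 q6-0->q10 q6-1->q6 q7-0->q6 q7-1->q7 q8-0->q7 q8-1->q8 q9-0->q8 q9-1->q9 q10-0->q11 q10-1->q10 q11-0->q11 q11-1->q11

Build one automaton per condition and run them in lockstep. The first has 5 states tracking the input length, saturating at 4; the second has 6 states tracking the count of `0`s, saturating at 5. A product state is a pair (one from each), accepting exactly when both do. Minimizing collapses redundant product states.
          0    1  
>  q0     q1   q2 
   q1     q3   q4 
   q2     q4   q5 
   q3     q6   q7 
   q4     q7   q8 
   q5     q8   q9 
 * q6    q10   q6 
 * q7     q6   q7 
 * q8     q7   q8 
 * q9     q8   q9 
 * q10   q11  q10 
   q11   q11  q11 
(> = start, * = accepting)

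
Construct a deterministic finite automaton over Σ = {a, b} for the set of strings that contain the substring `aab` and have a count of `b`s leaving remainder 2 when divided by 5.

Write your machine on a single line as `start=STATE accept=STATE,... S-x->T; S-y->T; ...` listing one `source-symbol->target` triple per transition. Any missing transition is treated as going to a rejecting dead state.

start=q0; accept=q10; q0-a->q1; q0-b->q2; q1-a->q3; q1-b->q2; q2-a->q4; q2-b->q5; q3-a->q3; q3-b->q6; q4-a->q7; q4-b->q5; q5-a->q8; q5-b->q9; q6-a->q6; q6-b->q10; q7-a->q7; q7-b->q10; q8-a->q11; q8-b->q9; q9-a->q12; q9-b->q13; q10-a->q10; q10-b->q14; q11-a->q11; q11-b->q14; q12-a->q15; q12-b->q13; q13-a->q16; q13-b->q0; q14-a->q14; q14-b->q17; q15-a->q15; q15-b->q17; q16-a->q18; q16-b->q0; q17-a->q17; q17-b->q19; q18-a->q18; q18-b->q19; q19-a->q19; q19-b->q6

Handle the two conditions separately and then intersect. The first has 4 states tracking whether and how much of `aab` has been seen; the second has 5 states tracking the count of `b`s modulo 5. A product state is a pair (one from each), accepting exactly when both do.
20 states suffice.
          a    b  
>  q0     q1   q2 
   q1     q3   q2 
   q2     q4   q5 
   q3     q3   q6 
   q4     q7   q5 
   q5     q8   q9 
   q6     q6  q10 
   q7     q7  q10 
   q8    q11   q9 
   q9    q12  q13 
 * q10   q10  q14 
   q11   q11  q14 
   q12   q15  q13 
   q13   q16   q0 
   q14   q14  q17 
   q15   q15  q17 
   q16   q18   q0 
   q17   q17  q19 
   q18   q18  q19 
   q19   q19   q6 
(> = start, * = accepting)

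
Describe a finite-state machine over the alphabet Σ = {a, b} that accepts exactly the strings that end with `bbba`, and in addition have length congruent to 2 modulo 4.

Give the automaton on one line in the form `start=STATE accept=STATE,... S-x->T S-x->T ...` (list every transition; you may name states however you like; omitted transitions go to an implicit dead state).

Run two small machines in parallel and take their product. The first has 5 states tracking how much of the suffix `bbba` has currently been matched; the second has 4 states tracking the input length modulo 4. A product state is a pair (one from each), accepting exactly when both do. Equivalent product states are then merged.
An 8-state machine:
        a   b  
>  q0   q1  q1 
   q1   q2  q2 
   q2   q3  q4 
   q3   q0  q0 
   q4   q0  q5 
   q5   q1  q6 
   q6   q7  q2 
 * q7   q3  q4 
(> = start, * = accepting)

start=q0 accept=q7 q0-a->q1 q0-b->q1 q1-a->q2 q1-b->q2 q2-a->q3 q2-b->q4 q3-a->q0 q3-b->q0 q4-a->q0 q4-b->q5 q5-a->q1 q5-b->q6 q6-a->q7 q6-b->q2 q7-a->q3 q7-b->q4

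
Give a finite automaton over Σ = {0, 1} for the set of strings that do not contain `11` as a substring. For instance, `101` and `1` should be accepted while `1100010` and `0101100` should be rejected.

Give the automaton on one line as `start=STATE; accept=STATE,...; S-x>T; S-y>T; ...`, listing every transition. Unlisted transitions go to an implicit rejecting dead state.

This is the complement of 'contains `11`'. Use the same substring-matching states — A through C holding how much of `11` has just been matched — but flip the accepting set: everything except the trap C accepts.
With 3 states:
       0  1 
>* A   A  B 
 * B   A  C 
   C   C  C 
(> = start, * = accepting)

start=A; accept=A,B; A-0>A; A-1>B; B-0>A; B-1>C; C-0>C; C-1>C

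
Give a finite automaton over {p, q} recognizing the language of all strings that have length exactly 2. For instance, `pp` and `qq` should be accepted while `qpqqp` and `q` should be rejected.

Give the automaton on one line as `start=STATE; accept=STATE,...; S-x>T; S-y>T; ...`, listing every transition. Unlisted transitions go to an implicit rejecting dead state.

Count input length up to 3: every symbol moves from A toward D, which means 'more than 2' and absorbs. Accept from {C}.
With 4 states:
       p  q 
>  A   B  B 
   B   C  C 
 * C   D  D 
   D   D  D 
(> = start, * = accepting)

start=A; accept=C; A-p>B; A-q>B; B-p>C; B-q>C; C-p>D; C-q>D; D-p>D; D-q>D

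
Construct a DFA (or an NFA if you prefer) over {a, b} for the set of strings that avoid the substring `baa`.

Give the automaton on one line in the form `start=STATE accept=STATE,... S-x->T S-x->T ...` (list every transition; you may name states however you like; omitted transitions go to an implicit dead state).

start=S0 accept=S0,S1,S2 S0-a->S0 S0-b->S1 S1-a->S2 S1-b->S1 S2-a->S3 S2-b->S1 S3-a->S3 S3-b->S3

This is the complement of 'contains `baa`'. Use the same substring-matching states — S0 through S3 holding how much of `baa` has just been matched — but flip the accepting set: everything except the trap S3 accepts.
With 4 states:
        a   b  
>* S0   S0  S1 
 * S1   S2  S1 
 * S2   S3  S1 
   S3   S3  S3 
(> = start, * = accepting)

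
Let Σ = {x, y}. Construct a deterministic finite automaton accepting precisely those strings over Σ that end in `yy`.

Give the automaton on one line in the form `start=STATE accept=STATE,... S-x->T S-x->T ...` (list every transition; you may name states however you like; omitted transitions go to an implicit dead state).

start=S0 accept=S2 S0-x->S0 S0-y->S1 S1-x->S0 S1-y->S2 S2-x->S0 S2-y->S2

Let each state record the length of the longest suffix of the input read so far that is also a prefix of `yy`. S1 means the last symbol is `y`; S2 means the last 2 symbols are `yy`. Accept only at S2, where the string currently ends in `yy`.
3 states suffice.
        x   y  
>  S0   S0  S1 
   S1   S0  S2 
 * S2   S0  S2 
(> = start, * = accepting)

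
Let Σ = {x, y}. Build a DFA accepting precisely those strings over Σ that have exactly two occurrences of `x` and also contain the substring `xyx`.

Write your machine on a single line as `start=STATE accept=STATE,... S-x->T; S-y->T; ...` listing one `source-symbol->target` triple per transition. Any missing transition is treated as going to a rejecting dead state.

start=S0; accept=S4; S0-x->S1; S0-y->S0; S1-x->S2; S1-y->S3; S2-x->S2; S2-y->S2; S3-x->S4; S3-y->S2; S4-x->S2; S4-y->S4

Run two small machines in parallel and take their product. The first has 4 states tracking the count of `x`s, saturating at 3; the second has 4 states tracking whether and how much of `xyx` has been seen. A product state is a pair (one from each), accepting exactly when both do. Minimizing collapses redundant product states.
5 states suffice.
        x   y  
>  S0   S1  S0 
   S1   S2  S3 
   S2   S2  S2 
   S3   S4  S2 
 * S4   S2  S4 
(> = start, * = accepting)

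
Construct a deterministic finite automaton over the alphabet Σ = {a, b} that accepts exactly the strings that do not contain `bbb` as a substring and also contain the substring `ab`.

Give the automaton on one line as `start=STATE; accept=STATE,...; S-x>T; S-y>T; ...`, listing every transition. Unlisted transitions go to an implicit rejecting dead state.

Build one automaton per condition and run them in lockstep. The first has 4 states tracking partial matches of the forbidden pattern `bbb`; the second has 3 states tracking whether and how much of `ab` has been seen. A product state is a pair (one from each), accepting exactly when both do. After merging equivalent states the machine shrinks.
        a   b  
>  S0   S1  S2 
   S1   S1  S3 
   S2   S1  S4 
 * S3   S5  S6 
   S4   S1  S7 
 * S5   S5  S3 
 * S6   S5  S7 
   S7   S7  S7 
(> = start, * = accepting)

start=S0; accept=S3,S5,S6; S0-a>S1; S0-b>S2; S1-a>S1; S1-b>S3; S2-a>S1; S2-b>S4; S3-a>S5; S3-b>S6; S4-a>S1; S4-b>S7; S5-a>S5; S5-b>S3; S6-a>S5; S6-b>S7; S7-a>S7; S7-b>S7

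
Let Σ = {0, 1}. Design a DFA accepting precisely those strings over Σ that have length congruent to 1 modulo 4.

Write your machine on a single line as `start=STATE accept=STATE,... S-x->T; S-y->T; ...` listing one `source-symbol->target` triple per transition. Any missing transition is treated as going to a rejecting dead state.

Only the length mod 4 matters, so use a 4-cycle: from any state, every input symbol moves to the next state, wrapping D back to A. Mark B accepting.
A 4-state machine:
       0  1 
>  A   B  B 
 * B   C  C 
   C   D  D 
   D   A  A 
(> = start, * = accepting)

start=A; accept=B; A-0->B; A-1->B; B-0->C; B-1->C; C-0->D; C-1->D; D-0->A; D-1->A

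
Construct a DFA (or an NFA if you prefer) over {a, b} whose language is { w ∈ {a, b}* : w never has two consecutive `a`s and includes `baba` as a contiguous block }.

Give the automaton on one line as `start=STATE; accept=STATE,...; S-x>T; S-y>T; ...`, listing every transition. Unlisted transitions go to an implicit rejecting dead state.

Handle the two conditions separately and then intersect. The first has 3 states tracking partial matches of the forbidden pattern `aa`; the second has 5 states tracking whether and how much of `baba` has been seen. A product state is a pair (one from each), accepting exactly when both do.
A 12-state machine:
          a    b  
>  q0     q1   q2 
   q1     q3   q2 
   q2     q4   q2 
   q3     q3   q5 
   q4     q3   q6 
   q5     q7   q5 
   q6     q8   q2 
   q7     q3   q9 
 * q8    q10  q11 
   q9    q10   q5 
   q10   q10  q10 
 * q11    q8  q11 
(> = start, * = accepting)

start=q0; accept=q8,q11; q0-a>q1; q0-b>q2; q1-a>q3; q1-b>q2; q2-a>q4; q2-b>q2; q3-a>q3; q3-b>q5; q4-a>q3; q4-b>q6; q5-a>q7; q5-b>q5; q6-a>q8; q6-b>q2; q7-a>q3; q7-b>q9; q8-a>q10; q8-b>q11; q9-a>q10; q9-b>q5; q10-a>q10; q10-b>q10; q11-a>q8; q11-b>q11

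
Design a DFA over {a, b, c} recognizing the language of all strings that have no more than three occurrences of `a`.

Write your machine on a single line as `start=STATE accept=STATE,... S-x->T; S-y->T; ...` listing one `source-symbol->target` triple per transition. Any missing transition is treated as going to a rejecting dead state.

Count `a`s, saturating at 4: states q0 through q3 mean 0 through 3 `a`s seen; q4 means more than 3. Each `a` increments (capped at q4); other symbols loop. Accept from {q0, q1, q2, q3}.
With 5 states:
        a   b   c  
>* q0   q1  q0  q0 
 * q1   q2  q1  q1 
 * q2   q3  q2  q2 
 * q3   q4  q3  q3 
   q4   q4  q4  q4 
(> = start, * = accepting)

start=q0; accept=q0,q1,q2,q3; q0-a->q1; q0-b->q0; q0-c->q0; q1-a->q2; q1-b->q1; q1-c->q1; q2-a->q3; q2-b->q2; q2-c->q2; q3-a->q4; q3-b->q3; q3-c->q3; q4-a->q4; q4-b->q4; q4-c->q4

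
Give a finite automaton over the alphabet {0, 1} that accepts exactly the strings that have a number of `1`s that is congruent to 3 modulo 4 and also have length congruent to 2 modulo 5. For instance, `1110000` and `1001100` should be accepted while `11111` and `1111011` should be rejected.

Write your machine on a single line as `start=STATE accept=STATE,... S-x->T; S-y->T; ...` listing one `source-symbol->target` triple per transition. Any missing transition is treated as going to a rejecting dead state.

Run two small machines in parallel and take their product. One (4 states) tracks the count of `1`s modulo 4; the other (5 states) tracks the input length modulo 5. Each combined state is a pair, one component from each; accept when both components accept.
A 20-state machine:
          0    1  
>  s0     s1   s2 
   s1     s3   s4 
   s2     s4   s5 
   s3     s6   s7 
   s4     s7   s8 
   s5     s8   s9 
   s6    s10  s11 
   s7    s11  s12 
   s8    s12  s13 
   s9    s13  s10 
   s10    s0  s14 
   s11   s14  s15 
   s12   s15  s16 
   s13   s16   s0 
   s14    s2  s17 
   s15   s17  s18 
   s16   s18   s1 
   s17    s5  s19 
   s18   s19   s3 
 * s19    s9   s6 
(> = start, * = accepting)

start=s0; accept=s19; s0-0->s1; s0-1->s2; s1-0->s3; s1-1->s4; s2-0->s4; s2-1->s5; s3-0->s6; s3-1->s7; s4-0->s7; s4-1->s8; s5-0->s8; s5-1->s9; s6-0->s10; s6-1->s11; s7-0->s11; s7-1->s12; s8-0->s12; s8-1->s13; s9-0->s13; s9-1->s10; s10-0->s0; s10-1->s14; s11-0->s14; s11-1->s15; s12-0->s15; s12-1->s16; s13-0->s16; s13-1->s0; s14-0->s2; s14-1->s17; s15-0->s17; s15-1->s18; s16-0->s18; s16-1->s1; s17-0->s5; s17-1->s19; s18-0->s19; s18-1->s3; s19-0->s9; s19-1->s6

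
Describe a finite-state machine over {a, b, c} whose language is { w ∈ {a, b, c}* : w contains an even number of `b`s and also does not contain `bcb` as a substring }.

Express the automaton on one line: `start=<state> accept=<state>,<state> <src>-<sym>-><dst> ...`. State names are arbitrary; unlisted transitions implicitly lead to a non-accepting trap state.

start=q0 accept=q0,q3,q5 q0-a->q0 q0-b->q1 q0-c->q0 q1-a->q2 q1-b->q3 q1-c->q4 q2-a->q2 q2-b->q3 q2-c->q2 q3-a->q0 q3-b->q1 q3-c->q5 q4-a->q2 q4-b->q6 q4-c->q2 q5-a->q0 q5-b->q6 q5-c->q0 q6-a->q6 q6-b->q6 q6-c->q6

Run two small machines in parallel and take their product. The first has 2 states tracking the count of `b`s modulo 2; the second has 4 states tracking partial matches of the forbidden pattern `bcb`. A product state is a pair (one from each), accepting exactly when both do. Minimizing collapses redundant product states.
With 7 states:
        a   b   c  
>* q0   q0  q1  q0 
   q1   q2  q3  q4 
   q2   q2  q3  q2 
 * q3   q0  q1  q5 
   q4   q2  q6  q2 
 * q5   q0  q6  q0 
   q6   q6  q6  q6 
(> = start, * = accepting)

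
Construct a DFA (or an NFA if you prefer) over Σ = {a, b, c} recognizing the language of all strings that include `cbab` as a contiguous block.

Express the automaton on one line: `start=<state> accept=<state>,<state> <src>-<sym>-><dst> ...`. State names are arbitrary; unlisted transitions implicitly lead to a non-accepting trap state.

start=s0 accept=s4 s0-a->s0 s0-b->s0 s0-c->s1 s1-a->s0 s1-b->s2 s1-c->s1 s2-a->s3 s2-b->s0 s2-c->s1 s3-a->s0 s3-b->s4 s3-c->s1 s4-a->s4 s4-b->s4 s4-c->s4

Track how much of `cbab` has been matched so far: state s0 is no progress, s4 is the absorbing accept state reached once `cbab` has occurred. Intermediate states record partial matches; on a mismatch, fall back to the longest reusable overlap.
With 5 states:
        a   b   c  
>  s0   s0  s0  s1 
   s1   s0  s2  s1 
   s2   s3  s0  s1 
   s3   s0  s4  s1 
 * s4   s4  s4  s4 
(> = start, * = accepting)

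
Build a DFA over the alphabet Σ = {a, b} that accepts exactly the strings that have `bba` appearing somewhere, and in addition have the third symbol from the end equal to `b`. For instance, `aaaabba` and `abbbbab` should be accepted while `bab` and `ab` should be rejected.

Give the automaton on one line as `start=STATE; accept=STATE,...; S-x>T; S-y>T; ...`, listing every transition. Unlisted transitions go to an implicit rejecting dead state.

Run two small machines in parallel and take their product. The first has 4 states tracking whether and how much of `bba` has been seen; the second has 15 states tracking the last 3 symbols read. A product state is a pair (one from each), accepting exactly when both do. Minimizing collapses redundant product states.
An 11-state machine:
          a    b  
>  q0     q0   q1 
   q1     q0   q2 
   q2     q3   q2 
 * q3     q4   q5 
 * q4     q6   q7 
 * q5     q8   q9 
   q6     q6   q7 
   q7     q8   q9 
   q8     q4   q5 
   q9     q3  q10 
 * q10    q3  q10 
(> = start, * = accepting)

start=q0; accept=q3,q4,q5,q10; q0-a>q0; q0-b>q1; q1-a>q0; q1-b>q2; q2-a>q3; q2-b>q2; q3-a>q4; q3-b>q5; q4-a>q6; q4-b>q7; q5-a>q8; q5-b>q9; q6-a>q6; q6-b>q7; q7-a>q8; q7-b>q9; q8-a>q4; q8-b>q5; q9-a>q3; q9-b>q10; q10-a>q3; q10-b>q10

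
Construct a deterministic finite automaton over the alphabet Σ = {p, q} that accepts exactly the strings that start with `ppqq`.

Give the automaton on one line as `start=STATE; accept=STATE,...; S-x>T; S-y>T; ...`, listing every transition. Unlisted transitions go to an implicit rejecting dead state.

start=s0; accept=s4; s0-p>s1; s0-q>s5; s1-p>s2; s1-q>s5; s2-p>s5; s2-q>s3; s3-p>s5; s3-q>s4; s4-p>s4; s4-q>s4; s5-p>s5; s5-q>s5

Walk along `ppqq` while the input agrees: from s0 take `p` to s1, and so on. Any deviation drops to the rejecting sink s5. Once s4 is reached the prefix is confirmed and every continuation is accepted.
        p   q  
>  s0   s1  s5 
   s1   s2  s5 
   s2   s5  s3 
   s3   s5  s4 
 * s4   s4  s4 
   s5   s5  s5 
(> = start, * = accepting)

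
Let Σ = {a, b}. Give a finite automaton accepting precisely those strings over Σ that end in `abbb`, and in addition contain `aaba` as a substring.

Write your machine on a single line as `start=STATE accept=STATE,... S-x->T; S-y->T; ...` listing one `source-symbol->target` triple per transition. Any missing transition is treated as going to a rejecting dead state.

Run two small machines in parallel and take their product. The first has 5 states tracking how much of the suffix `abbb` has currently been matched; the second has 5 states tracking whether and how much of `aaba` has been seen. A product state is a pair (one from each), accepting exactly when both do. Minimizing collapses redundant product states.
With 9 states:
        a   b  
>  q0   q1  q0 
   q1   q2  q0 
   q2   q2  q3 
   q3   q4  q0 
   q4   q4  q5 
   q5   q4  q6 
   q6   q4  q7 
 * q7   q4  q8 
   q8   q4  q8 
(> = start, * = accepting)

start=q0; accept=q7; q0-a->q1; q0-b->q0; q1-a->q2; q1-b->q0; q2-a->q2; q2-b->q3; q3-a->q4; q3-b->q0; q4-a->q4; q4-b->q5; q5-a->q4; q5-b->q6; q6-a->q4; q6-b->q7; q7-a->q4; q7-b->q8; q8-a->q4; q8-b->q8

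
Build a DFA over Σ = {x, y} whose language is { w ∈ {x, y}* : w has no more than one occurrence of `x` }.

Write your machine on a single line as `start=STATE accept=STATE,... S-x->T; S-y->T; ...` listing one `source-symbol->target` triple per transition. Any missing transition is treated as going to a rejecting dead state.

Count `x`s, saturating at 2: state s0 means no `x` yet, s1 means one `x` seen, s2 means more than one. Each `x` increments (capped at s2); other symbols loop. Accept from {s0, s1}.
With 3 states:
        x   y  
>* s0   s1  s0 
 * s1   s2  s1 
   s2   s2  s2 
(> = start, * = accepting)

start=s0; accept=s0,s1; s0-x->s1; s0-y->s0; s1-x->s2; s1-y->s1; s2-x->s2; s2-y->s2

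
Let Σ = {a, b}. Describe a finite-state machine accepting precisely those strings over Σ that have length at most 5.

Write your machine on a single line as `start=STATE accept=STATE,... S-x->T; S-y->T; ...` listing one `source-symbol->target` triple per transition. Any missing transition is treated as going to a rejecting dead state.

We only need to distinguish lengths 0, 1, …, 5, and '>5'. Chain S0 → S1 → S2 → S3 → S4 → S5 → S6 on every symbol, with S6 looping. Accepting states: {S0, S1, S2, S3, S4, S5}.
        a   b  
>* S0   S1  S1 
 * S1   S2  S2 
 * S2   S3  S3 
 * S3   S4  S4 
 * S4   S5  S5 
 * S5   S6  S6 
   S6   S6  S6 
(> = start, * = accepting)

start=S0; accept=S0,S1,S2,S3,S4,S5; S0-a->S1; S0-b->S1; S1-a->S2; S1-b->S2; S2-a->S3; S2-b->S3; S3-a->S4; S3-b->S4; S4-a->S5; S4-b->S5; S5-a->S6; S5-b->S6; S6-a->S6; S6-b->S6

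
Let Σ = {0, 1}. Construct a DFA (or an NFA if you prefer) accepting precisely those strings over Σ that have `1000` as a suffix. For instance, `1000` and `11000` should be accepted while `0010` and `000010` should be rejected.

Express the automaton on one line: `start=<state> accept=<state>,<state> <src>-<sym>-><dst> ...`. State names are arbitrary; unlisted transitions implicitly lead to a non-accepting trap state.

start=S0 accept=S4 S0-0->S0 S0-1->S1 S1-0->S2 S1-1->S1 S2-0->S3 S2-1->S1 S3-0->S4 S3-1->S1 S4-0->S0 S4-1->S1

Let each state record the length of the longest suffix of the input read so far that is also a prefix of `1000`. S1 means the last symbol is `1`; S2 means the last 2 symbols are `10`; S3 means the last 3 symbols are `100`; S4 means the last 4 symbols are `1000`. Accept only at S4, where the string currently ends in `1000`.
A 5-state machine:
        0   1  
>  S0   S0  S1 
   S1   S2  S1 
   S2   S3  S1 
   S3   S4  S1 
 * S4   S0  S1 
(> = start, * = accepting)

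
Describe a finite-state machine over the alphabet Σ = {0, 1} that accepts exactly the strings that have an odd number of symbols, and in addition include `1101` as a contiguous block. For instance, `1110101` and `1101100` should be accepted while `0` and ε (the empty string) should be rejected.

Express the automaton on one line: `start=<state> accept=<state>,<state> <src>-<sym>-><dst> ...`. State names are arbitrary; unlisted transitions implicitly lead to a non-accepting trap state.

Build one automaton per condition and run them in lockstep. The first has 2 states tracking the input length modulo 2; the second has 5 states tracking whether and how much of `1101` has been seen. A product state is a pair (one from each), accepting exactly when both do.
With 10 states:
       0  1 
>  A   B  C 
   B   A  D 
   C   A  E 
   D   B  F 
   E   G  F 
   F   H  E 
   G   A  I 
   H   B  J 
   I   J  J 
 * J   I  I 
(> = start, * = accepting)

start=A accept=J A-0->B A-1->C B-0->A B-1->D C-0->A C-1->E D-0->B D-1->F E-0->G E-1->F F-0->H F-1->E G-0->A G-1->I H-0->B H-1->J I-0->J I-1->J J-0->I J-1->I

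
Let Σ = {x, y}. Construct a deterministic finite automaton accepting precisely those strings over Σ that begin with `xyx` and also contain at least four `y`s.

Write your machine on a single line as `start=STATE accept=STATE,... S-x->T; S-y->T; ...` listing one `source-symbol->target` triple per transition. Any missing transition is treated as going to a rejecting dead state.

Run two small machines in parallel and take their product. The first has 5 states tracking whether the input so far still matches the prefix `xyx`; the second has 6 states tracking the count of `y`s, saturating at 5. A product state is a pair (one from each), accepting exactly when both do.
With 14 states:
       x  y 
>  A   B  C 
   B   D  E 
   C   C  F 
   D   D  C 
   E   G  F 
   F   F  H 
   G   G  I 
   H   H  J 
   I   I  K 
   J   J  L 
   K   K  M 
   L   L  L 
 * M   M  N 
 * N   N  N 
(> = start, * = accepting)

start=A; accept=M,N; A-x->B; A-y->C; B-x->D; B-y->E; C-x->C; C-y->F; D-x->D; D-y->C; E-x->G; E-y->F; F-x->F; F-y->H; G-x->G; G-y->I; H-x->H; H-y->J; I-x->I; I-y->K; J-x->J; J-y->L; K-x->K; K-y->M; L-x->L; L-y->L; M-x->M; M-y->N; N-x->N; N-y->N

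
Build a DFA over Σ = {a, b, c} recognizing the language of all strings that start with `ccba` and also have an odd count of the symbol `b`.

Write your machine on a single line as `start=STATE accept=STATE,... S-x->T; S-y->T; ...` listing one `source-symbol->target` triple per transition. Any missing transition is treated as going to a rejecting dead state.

Run two small machines in parallel and take their product. One (6 states) tracks whether the input so far still matches the prefix `ccba`; the other (2 states) tracks the count of `b`s modulo 2. Each combined state is a pair, one component from each; accept when both components accept. Minimizing collapses redundant product states.
With 7 states:
        a   b   c  
>  q0   q1  q1  q2 
   q1   q1  q1  q1 
   q2   q1  q1  q3 
   q3   q1  q4  q1 
   q4   q5  q1  q1 
 * q5   q5  q6  q5 
   q6   q6  q5  q6 
(> = start, * = accepting)

start=q0; accept=q5; q0-a->q1; q0-b->q1; q0-c->q2; q1-a->q1; q1-b->q1; q1-c->q1; q2-a->q1; q2-b->q1; q2-c->q3; q3-a->q1; q3-b->q4; q3-c->q1; q4-a->q5; q4-b->q1; q4-c->q1; q5-a->q5; q5-b->q6; q5-c->q5; q6-a->q6; q6-b->q5; q6-c->q6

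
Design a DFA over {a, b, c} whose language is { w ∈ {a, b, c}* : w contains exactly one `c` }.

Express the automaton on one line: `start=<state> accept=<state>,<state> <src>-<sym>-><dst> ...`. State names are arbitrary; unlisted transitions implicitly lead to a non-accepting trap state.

start=s0 accept=s1 s0-a->s0 s0-b->s0 s0-c->s1 s1-a->s1 s1-b->s1 s1-c->s2 s2-a->s2 s2-b->s2 s2-c->s2

Count `c`s, saturating at 2: state s0 means no `c` yet, s1 means one `c` seen, s2 means more than one. Each `c` increments (capped at s2); other symbols loop. Accept from {s1}.
        a   b   c  
>  s0   s0  s0  s1 
 * s1   s1  s1  s2 
   s2   s2  s2  s2 
(> = start, * = accepting)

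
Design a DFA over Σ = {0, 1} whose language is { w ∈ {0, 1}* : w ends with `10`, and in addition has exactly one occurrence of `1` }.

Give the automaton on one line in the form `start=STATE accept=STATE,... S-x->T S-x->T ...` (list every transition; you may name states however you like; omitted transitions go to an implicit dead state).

start=S0 accept=S2 S0-0->S0 S0-1->S1 S1-0->S2 S1-1->S3 S2-0->S3 S2-1->S3 S3-0->S3 S3-1->S3

Handle the two conditions separately and then intersect. The first has 3 states tracking how much of the suffix `10` has currently been matched; the second has 3 states tracking the count of `1`s, saturating at 2. A product state is a pair (one from each), accepting exactly when both do. Minimizing collapses redundant product states.
        0   1  
>  S0   S0  S1 
   S1   S2  S3 
 * S2   S3  S3 
   S3   S3  S3 
(> = start, * = accepting)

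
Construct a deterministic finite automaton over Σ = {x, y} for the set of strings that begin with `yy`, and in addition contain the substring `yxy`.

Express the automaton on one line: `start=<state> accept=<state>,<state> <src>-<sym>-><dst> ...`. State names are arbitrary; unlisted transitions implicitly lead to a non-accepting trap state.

start=s0 accept=s9 s0-x->s1 s0-y->s2 s1-x->s1 s1-y->s3 s2-x->s4 s2-y->s5 s3-x->s4 s3-y->s3 s4-x->s1 s4-y->s6 s5-x->s7 s5-y->s5 s6-x->s6 s6-y->s6 s7-x->s8 s7-y->s9 s8-x->s8 s8-y->s5 s9-x->s9 s9-y->s9

Handle the two conditions separately and then intersect. The first has 4 states tracking whether the input so far still matches the prefix `yy`; the second has 4 states tracking whether and how much of `yxy` has been seen. A product state is a pair (one from each), accepting exactly when both do.
A 10-state machine:
        x   y  
>  s0   s1  s2 
   s1   s1  s3 
   s2   s4  s5 
   s3   s4  s3 
   s4   s1  s6 
   s5   s7  s5 
   s6   s6  s6 
   s7   s8  s9 
   s8   s8  s5 
 * s9   s9  s9 
(> = start, * = accepting)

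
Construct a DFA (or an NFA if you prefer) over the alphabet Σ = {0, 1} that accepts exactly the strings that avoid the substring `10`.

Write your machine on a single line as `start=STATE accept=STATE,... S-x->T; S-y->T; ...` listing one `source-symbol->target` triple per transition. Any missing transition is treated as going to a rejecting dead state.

start=q0; accept=q0,q1; q0-0->q0; q0-1->q1; q1-0->q2; q1-1->q1; q2-0->q2; q2-1->q2

This is the complement of 'contains `10`'. Use the same substring-matching states — q0 through q2 holding how much of `10` has just been matched — but flip the accepting set: everything except the trap q2 accepts.
3 states suffice.
        0   1  
>* q0   q0  q1 
 * q1   q2  q1 
   q2   q2  q2 
(> = start, * = accepting)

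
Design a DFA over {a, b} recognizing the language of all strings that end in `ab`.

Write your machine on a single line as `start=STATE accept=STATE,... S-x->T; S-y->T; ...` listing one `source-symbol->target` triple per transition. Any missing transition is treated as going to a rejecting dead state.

Remember how much of `ab` the current input suffix matches. State s0 means no match yet; s1 means the last symbol is `a`; s2 means the last 2 symbols are `ab`. Only s2 accepts. On a mismatch, fall back to the longest proper suffix that is still a prefix of `ab`.
3 states suffice.
        a   b  
>  s0   s1  s0 
   s1   s1  s2 
 * s2   s1  s0 
(> = start, * = accepting)

start=s0; accept=s2; s0-a->s1; s0-b->s0; s1-a->s1; s1-b->s2; s2-a->s1; s2-b->s0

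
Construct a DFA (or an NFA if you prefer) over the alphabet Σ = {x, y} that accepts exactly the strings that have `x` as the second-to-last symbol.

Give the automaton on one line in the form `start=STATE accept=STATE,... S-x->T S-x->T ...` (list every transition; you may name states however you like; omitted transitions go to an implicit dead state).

start=S0 accept=S3,S4 S0-x->S1 S0-y->S2 S1-x->S3 S1-y->S4 S2-x->S5 S2-y->S6 S3-x->S3 S3-y->S4 S4-x->S5 S4-y->S6 S5-x->S3 S5-y->S4 S6-x->S5 S6-y->S6

Because acceptance depends on a position counted from the end, the machine has to buffer the most recent 2 symbols. Make each state the string of the last up-to-2 symbols read; on input `x` shift the window left and append `x`. Accept when the buffered window has length 2 and begins with `x`.
7 states suffice.
        x   y  
>  S0   S1  S2 
   S1   S3  S4 
   S2   S5  S6 
 * S3   S3  S4 
 * S4   S5  S6 
   S5   S3  S4 
   S6   S5  S6 
(> = start, * = accepting)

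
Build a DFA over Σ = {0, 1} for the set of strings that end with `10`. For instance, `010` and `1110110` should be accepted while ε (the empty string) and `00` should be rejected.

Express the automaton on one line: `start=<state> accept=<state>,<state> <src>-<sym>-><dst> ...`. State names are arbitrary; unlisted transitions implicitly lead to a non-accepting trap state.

Remember how much of `10` the current input suffix matches. State q0 means no match yet; q1 means the last symbol is `1`; q2 means the last 2 symbols are `10`. Only q2 accepts. On a mismatch, fall back to the longest proper suffix that is still a prefix of `10`.
        0   1  
>  q0   q0  q1 
   q1   q2  q1 
 * q2   q0  q1 
(> = start, * = accepting)

start=q0 accept=q2 q0-0->q0 q0-1->q1 q1-0->q2 q1-1->q1 q2-0->q0 q2-1->q1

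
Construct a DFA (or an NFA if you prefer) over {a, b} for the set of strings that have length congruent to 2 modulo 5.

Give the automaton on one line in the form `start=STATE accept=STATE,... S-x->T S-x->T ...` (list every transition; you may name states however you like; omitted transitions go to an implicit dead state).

start=q0 accept=q2 q0-a->q1 q0-b->q1 q1-a->q2 q1-b->q2 q2-a->q3 q2-b->q3 q3-a->q4 q3-b->q4 q4-a->q0 q4-b->q0

Count input length modulo 5: every symbol advances one step around the cycle q0 → q1 → q2 → q3 → q4 → q0. Accept at q2.
With 5 states:
        a   b  
>  q0   q1  q1 
   q1   q2  q2 
 * q2   q3  q3 
   q3   q4  q4 
   q4   q0  q0 
(> = start, * = accepting)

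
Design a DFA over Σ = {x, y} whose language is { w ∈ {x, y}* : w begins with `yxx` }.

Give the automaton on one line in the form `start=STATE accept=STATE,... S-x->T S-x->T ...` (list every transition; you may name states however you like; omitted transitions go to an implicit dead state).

start=A accept=D A-x->E A-y->B B-x->C B-y->E C-x->D C-y->E D-x->D D-y->D E-x->E E-y->E

Check the first 3 symbols one by one: A through C record how many have matched `yxx` so far; any wrong symbol goes to the dead state E. After all 3 match we enter the accepting sink D.
With 5 states:
       x  y 
>  A   E  B 
   B   C  E 
   C   D  E 
 * D   D  D 
   E   E  E 
(> = start, * = accepting)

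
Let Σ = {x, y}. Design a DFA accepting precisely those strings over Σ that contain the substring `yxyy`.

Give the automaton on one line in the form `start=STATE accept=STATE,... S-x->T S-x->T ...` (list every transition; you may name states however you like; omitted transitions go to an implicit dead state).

start=A accept=E A-x->A A-y->B B-x->C B-y->B C-x->A C-y->D D-x->C D-y->E E-x->E E-y->E

States A..D record the length of the longest prefix of `yxyy` that matches the current input suffix. Reaching E means `yxyy` has been seen, and we stay there forever. Accept from E.
With 5 states:
       x  y 
>  A   A  B 
   B   C  B 
   C   A  D 
   D   C  E 
 * E   E  E 
(> = start, * = accepting)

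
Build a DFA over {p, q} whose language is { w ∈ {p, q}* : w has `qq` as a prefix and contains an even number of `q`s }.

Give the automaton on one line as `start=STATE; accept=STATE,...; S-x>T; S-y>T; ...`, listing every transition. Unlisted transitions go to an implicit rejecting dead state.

start=s0; accept=s4; s0-p>s1; s0-q>s2; s1-p>s1; s1-q>s3; s2-p>s3; s2-q>s4; s3-p>s3; s3-q>s1; s4-p>s4; s4-q>s5; s5-p>s5; s5-q>s4

Handle the two conditions separately and then intersect. One (4 states) tracks whether the input so far still matches the prefix `qq`; the other (2 states) tracks the count of `q`s modulo 2. Each combined state is a pair, one component from each; accept when both components accept.
With 6 states:
        p   q  
>  s0   s1  s2 
   s1   s1  s3 
   s2   s3  s4 
   s3   s3  s1 
 * s4   s4  s5 
   s5   s5  s4 
(> = start, * = accepting)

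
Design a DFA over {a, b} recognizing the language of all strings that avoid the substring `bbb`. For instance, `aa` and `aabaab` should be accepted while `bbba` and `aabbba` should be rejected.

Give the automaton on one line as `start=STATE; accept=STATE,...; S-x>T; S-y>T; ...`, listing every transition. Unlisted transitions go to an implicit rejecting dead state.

Track partial matches of the forbidden pattern `bbb`. State S3 is a dead state reached once `bbb` has occurred; every other state accepts. S0 means no part of `bbb` is currently matched.
4 states suffice.
        a   b  
>* S0   S0  S1 
 * S1   S0  S2 
 * S2   S0  S3 
   S3   S3  S3 
(> = start, * = accepting)

start=S0; accept=S0,S1,S2; S0-a>S0; S0-b>S1; S1-a>S0; S1-b>S2; S2-a>S0; S2-b>S3; S3-a>S3; S3-b>S3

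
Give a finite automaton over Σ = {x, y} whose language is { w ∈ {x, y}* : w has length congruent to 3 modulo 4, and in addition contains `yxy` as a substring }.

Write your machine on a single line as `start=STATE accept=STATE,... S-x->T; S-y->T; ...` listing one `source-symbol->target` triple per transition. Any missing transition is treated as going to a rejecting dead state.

start=s0; accept=s9; s0-x->s1; s0-y->s2; s1-x->s3; s1-y->s4; s2-x->s5; s2-y->s4; s3-x->s6; s3-y->s7; s4-x->s8; s4-y->s7; s5-x->s6; s5-y->s9; s6-x->s0; s6-y->s10; s7-x->s11; s7-y->s10; s8-x->s0; s8-y->s12; s9-x->s12; s9-y->s12; s10-x->s13; s10-y->s2; s11-x->s1; s11-y->s14; s12-x->s14; s12-y->s14; s13-x->s3; s13-y->s15; s14-x->s15; s14-y->s15; s15-x->s9; s15-y->s9

Run two small machines in parallel and take their product. The first has 4 states tracking the input length modulo 4; the second has 4 states tracking whether and how much of `yxy` has been seen. A product state is a pair (one from each), accepting exactly when both do.
16 states suffice.
          x    y  
>  s0     s1   s2 
   s1     s3   s4 
   s2     s5   s4 
   s3     s6   s7 
   s4     s8   s7 
   s5     s6   s9 
   s6     s0  s10 
   s7    s11  s10 
   s8     s0  s12 
 * s9    s12  s12 
   s10   s13   s2 
   s11    s1  s14 
   s12   s14  s14 
   s13    s3  s15 
   s14   s15  s15 
   s15    s9   s9 
(> = start, * = accepting)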